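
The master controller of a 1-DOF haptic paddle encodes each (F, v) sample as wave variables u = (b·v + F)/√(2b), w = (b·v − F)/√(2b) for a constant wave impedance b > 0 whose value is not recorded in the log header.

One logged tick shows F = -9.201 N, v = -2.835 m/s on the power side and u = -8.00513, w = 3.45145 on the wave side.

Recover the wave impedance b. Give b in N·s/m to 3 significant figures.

b = 1.29 N·s/m

u + w = -4.5537;  u + w = √(2b)·v, so √(2b) = -4.5537/(-2.835) = 1.6062.
b = (√(2b))²/2 = 2.5800/2 = 1.2900.
(Check via u − w = 2F/√(2b): u − w = -11.4566, 2F/√(2b) = -11.4566.)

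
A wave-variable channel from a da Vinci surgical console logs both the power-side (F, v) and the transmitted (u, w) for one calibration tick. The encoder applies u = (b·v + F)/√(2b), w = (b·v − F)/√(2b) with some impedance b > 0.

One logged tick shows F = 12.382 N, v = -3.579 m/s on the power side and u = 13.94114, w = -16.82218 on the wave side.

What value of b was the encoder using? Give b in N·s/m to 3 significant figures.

u + w = -2.88104;  u + w = √(2b)·v, so √(2b) = -2.88104/(-3.579) = 0.80498.
b = (√(2b))²/2 = 0.64800/2 = 0.32400.
(Check via u − w = 2F/√(2b): u − w = 30.76332, 2F/√(2b) = 30.76332.)

b = 0.324 N·s/m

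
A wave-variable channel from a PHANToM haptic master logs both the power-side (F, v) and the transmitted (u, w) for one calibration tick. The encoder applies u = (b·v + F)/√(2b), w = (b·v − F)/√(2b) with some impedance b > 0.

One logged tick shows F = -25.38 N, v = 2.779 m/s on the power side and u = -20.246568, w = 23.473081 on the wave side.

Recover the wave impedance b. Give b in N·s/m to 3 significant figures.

u + w = 3.226513;  u + w = √(2b)·v, so √(2b) = 3.226513/2.779 = 1.161034.
b = (√(2b))²/2 = 1.348000/2 = 0.674000.
(Check via u − w = 2F/√(2b): u − w = -43.719649, 2F/√(2b) = -43.719656.)

b = 0.674 N·s/m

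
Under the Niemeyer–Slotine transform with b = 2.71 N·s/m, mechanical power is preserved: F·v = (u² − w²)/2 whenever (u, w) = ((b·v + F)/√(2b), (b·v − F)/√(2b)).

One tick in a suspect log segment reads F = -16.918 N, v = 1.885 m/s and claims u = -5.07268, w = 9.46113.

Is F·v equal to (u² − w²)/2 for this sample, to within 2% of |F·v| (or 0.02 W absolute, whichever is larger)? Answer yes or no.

F·v = (-16.918)×1.885 = -31.89043 W.
(u² − w²)/2 = (25.73208 − 89.51298)/2 = -31.89045 W.
|Δ| = 0.00002;  2% of max(1, |F·v|) = 0.63781.

yes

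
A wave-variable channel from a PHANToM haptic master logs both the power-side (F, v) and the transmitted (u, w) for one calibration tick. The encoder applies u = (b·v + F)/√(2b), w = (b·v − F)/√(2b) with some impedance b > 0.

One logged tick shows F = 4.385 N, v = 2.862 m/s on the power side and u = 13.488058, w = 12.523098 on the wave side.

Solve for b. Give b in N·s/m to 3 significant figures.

b = 41.3 N·s/m

u + w = 26.011156;  u + w = √(2b)·v, so √(2b) = 26.011156/2.862 = 9.088454.
b = (√(2b))²/2 = 82.600000/2 = 41.300000.
(Check via u − w = 2F/√(2b): u − w = 0.964960, 2F/√(2b) = 0.964961.)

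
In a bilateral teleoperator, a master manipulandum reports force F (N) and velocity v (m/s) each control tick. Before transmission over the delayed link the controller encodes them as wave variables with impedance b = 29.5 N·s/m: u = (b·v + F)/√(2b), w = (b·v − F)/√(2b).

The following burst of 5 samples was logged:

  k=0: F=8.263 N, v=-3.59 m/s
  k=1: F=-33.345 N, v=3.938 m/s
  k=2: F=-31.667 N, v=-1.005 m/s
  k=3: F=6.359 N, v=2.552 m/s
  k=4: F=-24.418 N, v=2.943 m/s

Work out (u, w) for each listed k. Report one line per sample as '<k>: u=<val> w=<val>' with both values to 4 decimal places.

k=0: b·v=29.5×(-3.59)=-105.9050; √(2b)=7.6811; u=(-105.9050+8.263)/7.6811=-12.7119, w=(-105.9050−8.263)/7.6811=-14.8634
k=1: b·v=29.5×3.938=116.1710; √(2b)=7.6811; u=(116.1710+(-33.345))/7.6811=10.7830, w=(116.1710−(-33.345))/7.6811=19.4653
k=2: b·v=29.5×(-1.005)=-29.6475; √(2b)=7.6811; u=(-29.6475+(-31.667))/7.6811=-7.9825, w=(-29.6475−(-31.667))/7.6811=0.2629
k=3: b·v=29.5×2.552=75.2840; √(2b)=7.6811; u=(75.2840+6.359)/7.6811=10.6290, w=(75.2840−6.359)/7.6811=8.9733
k=4: b·v=29.5×2.943=86.8185; √(2b)=7.6811; u=(86.8185+(-24.418))/7.6811=8.1239, w=(86.8185−(-24.418))/7.6811=14.4818

0: u=-12.7119 w=-14.8634
1: u=10.7830 w=19.4653
2: u=-7.9825 w=0.2629
3: u=10.6290 w=8.9733
4: u=8.1239 w=14.4818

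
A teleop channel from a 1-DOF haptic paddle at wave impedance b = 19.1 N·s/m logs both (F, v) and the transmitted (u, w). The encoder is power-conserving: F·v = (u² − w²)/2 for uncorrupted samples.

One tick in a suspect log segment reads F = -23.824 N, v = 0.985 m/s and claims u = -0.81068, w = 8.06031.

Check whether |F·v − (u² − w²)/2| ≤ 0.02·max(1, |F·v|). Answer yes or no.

no

F·v = (-23.824)×0.985 = -23.4666 W.
(u² − w²)/2 = (0.6572 − 64.9686)/2 = -32.1557 W.
|Δ| = 8.6891;  2% of max(1, |F·v|) = 0.4693.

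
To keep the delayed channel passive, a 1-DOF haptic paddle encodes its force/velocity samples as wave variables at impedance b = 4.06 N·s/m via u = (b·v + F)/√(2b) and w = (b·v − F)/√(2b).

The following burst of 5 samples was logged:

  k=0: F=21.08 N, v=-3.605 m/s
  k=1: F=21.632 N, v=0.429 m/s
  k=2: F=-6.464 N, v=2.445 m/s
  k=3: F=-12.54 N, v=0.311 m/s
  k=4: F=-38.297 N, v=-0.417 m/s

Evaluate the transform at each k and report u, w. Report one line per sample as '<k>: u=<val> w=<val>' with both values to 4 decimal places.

0: u=2.2613 w=-12.5340
1: u=8.2026 w=-6.9801
2: u=1.2152 w=5.7520
3: u=-3.9576 w=4.8438
4: u=-14.0337 w=12.8455

k=0: b·v=4.06×(-3.605)=-14.6363; √(2b)=2.8496; u=(-14.6363+21.08)/2.8496=2.2613, w=(-14.6363−21.08)/2.8496=-12.5340
k=1: b·v=4.06×0.429=1.7417; √(2b)=2.8496; u=(1.7417+21.632)/2.8496=8.2026, w=(1.7417−21.632)/2.8496=-6.9801
k=2: b·v=4.06×2.445=9.9267; √(2b)=2.8496; u=(9.9267+(-6.464))/2.8496=1.2152, w=(9.9267−(-6.464))/2.8496=5.7520
k=3: b·v=4.06×0.311=1.2627; √(2b)=2.8496; u=(1.2627+(-12.54))/2.8496=-3.9576, w=(1.2627−(-12.54))/2.8496=4.8438
k=4: b·v=4.06×(-0.417)=-1.6930; √(2b)=2.8496; u=(-1.6930+(-38.297))/2.8496=-14.0337, w=(-1.6930−(-38.297))/2.8496=12.8455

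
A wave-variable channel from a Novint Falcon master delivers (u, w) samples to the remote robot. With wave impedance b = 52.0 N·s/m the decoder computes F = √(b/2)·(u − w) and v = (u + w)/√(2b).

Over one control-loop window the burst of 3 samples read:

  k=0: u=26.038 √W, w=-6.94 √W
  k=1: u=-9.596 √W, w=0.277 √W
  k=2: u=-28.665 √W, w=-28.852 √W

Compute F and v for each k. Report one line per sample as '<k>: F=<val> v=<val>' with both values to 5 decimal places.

k=0: u−w=32.97800, u+w=19.09800; √(b/2)=5.09902, √(2b)=10.19804; F=5.09902×32.978=168.15547, v=19.09800/10.19804=1.87271
k=1: u−w=-9.87300, u+w=-9.31900; √(b/2)=5.09902, √(2b)=10.19804; F=5.09902×(-9.873)=-50.34262, v=-9.31900/10.19804=-0.91380
k=2: u−w=0.18700, u+w=-57.51700; √(b/2)=5.09902, √(2b)=10.19804; F=5.09902×0.187=0.95352, v=-57.51700/10.19804=-5.64001

0: F=168.15547 v=1.87271
1: F=-50.34262 v=-0.91380
2: F=0.95352 v=-5.64001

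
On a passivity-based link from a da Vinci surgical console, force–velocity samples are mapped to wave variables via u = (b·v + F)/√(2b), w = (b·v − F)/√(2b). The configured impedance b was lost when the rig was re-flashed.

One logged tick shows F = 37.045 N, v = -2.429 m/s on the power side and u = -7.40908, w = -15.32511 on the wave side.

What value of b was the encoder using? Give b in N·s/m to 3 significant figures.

b = 43.8 N·s/m

u + w = -22.7342;  u + w = √(2b)·v, so √(2b) = -22.7342/(-2.429) = 9.3595.
b = (√(2b))²/2 = 87.6000/2 = 43.8000.
(Check via u − w = 2F/√(2b): u − w = 7.9160, 2F/√(2b) = 7.9160.)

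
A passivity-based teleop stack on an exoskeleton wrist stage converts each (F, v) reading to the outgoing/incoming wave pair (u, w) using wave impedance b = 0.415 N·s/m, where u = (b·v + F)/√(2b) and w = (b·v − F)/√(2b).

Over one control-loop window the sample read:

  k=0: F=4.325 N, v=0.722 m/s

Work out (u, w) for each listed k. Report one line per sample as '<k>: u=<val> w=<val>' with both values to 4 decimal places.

0: u=5.0762 w=-4.4184

k=0: b·v=0.415×0.722=0.2996; √(2b)=0.9110; u=(0.2996+4.325)/0.9110=5.0762, w=(0.2996−4.325)/0.9110=-4.4184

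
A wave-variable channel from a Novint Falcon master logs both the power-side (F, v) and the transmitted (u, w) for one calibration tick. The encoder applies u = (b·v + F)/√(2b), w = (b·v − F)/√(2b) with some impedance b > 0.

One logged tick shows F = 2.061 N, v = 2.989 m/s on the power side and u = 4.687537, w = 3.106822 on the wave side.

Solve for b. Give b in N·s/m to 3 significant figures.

u + w = 7.794359;  u + w = √(2b)·v, so √(2b) = 7.794359/2.989 = 2.607681.
b = (√(2b))²/2 = 6.800001/2 = 3.400001.
(Check via u − w = 2F/√(2b): u − w = 1.580715, 2F/√(2b) = 1.580715.)

b = 3.4 N·s/m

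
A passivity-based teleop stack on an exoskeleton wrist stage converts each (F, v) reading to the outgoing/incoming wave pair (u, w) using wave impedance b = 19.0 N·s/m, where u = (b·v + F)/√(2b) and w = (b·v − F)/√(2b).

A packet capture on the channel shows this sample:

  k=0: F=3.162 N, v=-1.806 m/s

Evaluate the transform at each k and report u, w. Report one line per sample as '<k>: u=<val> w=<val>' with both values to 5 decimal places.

k=0: b·v=19.0×(-1.806)=-34.31400; √(2b)=6.16441; u=(-34.31400+3.162)/6.16441=-5.05352, w=(-34.31400−3.162)/6.16441=-6.07941

0: u=-5.05352 w=-6.07941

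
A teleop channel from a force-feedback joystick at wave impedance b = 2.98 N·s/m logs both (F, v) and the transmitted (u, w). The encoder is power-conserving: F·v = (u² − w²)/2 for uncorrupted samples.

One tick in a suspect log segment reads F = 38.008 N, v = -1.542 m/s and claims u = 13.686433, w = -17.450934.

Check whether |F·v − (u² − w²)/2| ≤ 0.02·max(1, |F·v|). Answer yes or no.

F·v = 38.008×(-1.542) = -58.608336 W.
(u² − w²)/2 = (187.318448 − 304.535097)/2 = -58.608325 W.
|Δ| = 0.000011;  2% of max(1, |F·v|) = 1.172167.

yes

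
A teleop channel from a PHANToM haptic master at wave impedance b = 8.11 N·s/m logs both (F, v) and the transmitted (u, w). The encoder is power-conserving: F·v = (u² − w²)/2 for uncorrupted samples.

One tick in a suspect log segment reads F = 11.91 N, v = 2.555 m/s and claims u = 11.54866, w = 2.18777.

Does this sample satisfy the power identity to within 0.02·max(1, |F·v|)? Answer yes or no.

F·v = 11.91×2.555 = 30.4301 W.
(u² − w²)/2 = (133.3715 − 4.7863)/2 = 64.2926 W.
|Δ| = 33.8626;  2% of max(1, |F·v|) = 0.6086.

no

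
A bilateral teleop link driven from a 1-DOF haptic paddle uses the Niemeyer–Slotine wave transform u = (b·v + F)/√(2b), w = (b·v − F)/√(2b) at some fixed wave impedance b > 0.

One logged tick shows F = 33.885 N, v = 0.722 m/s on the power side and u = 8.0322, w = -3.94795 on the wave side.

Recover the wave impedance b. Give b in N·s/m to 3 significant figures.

u + w = 4.08425;  u + w = √(2b)·v, so √(2b) = 4.08425/0.722 = 5.65686.
b = (√(2b))²/2 = 32.00002/2 = 16.00001.
(Check via u − w = 2F/√(2b): u − w = 11.98015, 2F/√(2b) = 11.98015.)

b = 16 N·s/m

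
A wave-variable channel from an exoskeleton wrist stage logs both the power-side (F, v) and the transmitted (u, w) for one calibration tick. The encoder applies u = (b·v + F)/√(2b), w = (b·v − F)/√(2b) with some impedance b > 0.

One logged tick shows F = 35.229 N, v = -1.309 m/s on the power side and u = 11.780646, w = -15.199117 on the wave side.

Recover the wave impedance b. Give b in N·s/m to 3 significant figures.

u + w = -3.418471;  u + w = √(2b)·v, so √(2b) = -3.418471/(-1.309) = 2.611513.
b = (√(2b))²/2 = 6.820002/2 = 3.410001.
(Check via u − w = 2F/√(2b): u − w = 26.979763, 2F/√(2b) = 26.979758.)

b = 3.41 N·s/m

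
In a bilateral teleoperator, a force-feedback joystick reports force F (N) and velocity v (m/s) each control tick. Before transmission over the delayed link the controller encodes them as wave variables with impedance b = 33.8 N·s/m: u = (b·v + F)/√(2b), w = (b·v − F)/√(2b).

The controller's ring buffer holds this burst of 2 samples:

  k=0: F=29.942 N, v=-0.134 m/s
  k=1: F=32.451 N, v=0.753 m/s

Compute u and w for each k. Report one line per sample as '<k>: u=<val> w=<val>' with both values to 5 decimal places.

k=0: b·v=33.8×(-0.134)=-4.52920; √(2b)=8.22192; u=(-4.52920+29.942)/8.22192=3.09086, w=(-4.52920−29.942)/8.22192=-4.19260
k=1: b·v=33.8×0.753=25.45140; √(2b)=8.22192; u=(25.45140+32.451)/8.22192=7.04244, w=(25.45140−32.451)/8.22192=-0.85133

0: u=3.09086 w=-4.19260
1: u=7.04244 w=-0.85133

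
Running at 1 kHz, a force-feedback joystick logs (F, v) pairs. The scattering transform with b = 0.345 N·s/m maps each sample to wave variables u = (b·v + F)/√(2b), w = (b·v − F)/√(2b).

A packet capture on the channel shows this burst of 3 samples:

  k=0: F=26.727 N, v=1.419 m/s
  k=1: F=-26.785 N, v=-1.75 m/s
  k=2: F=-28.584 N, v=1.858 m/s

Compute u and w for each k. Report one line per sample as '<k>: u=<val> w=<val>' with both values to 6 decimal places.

k=0: b·v=0.345×1.419=0.489555; √(2b)=0.830662; u=(0.489555+26.727)/0.830662=32.764882, w=(0.489555−26.727)/0.830662=-31.586172
k=1: b·v=0.345×(-1.75)=-0.603750; √(2b)=0.830662; u=(-0.603750+(-26.785))/0.830662=-32.972180, w=(-0.603750−(-26.785))/0.830662=31.518521
k=2: b·v=0.345×1.858=0.641010; √(2b)=0.830662; u=(0.641010+(-28.584))/0.830662=-33.639407, w=(0.641010−(-28.584))/0.830662=35.182778

0: u=32.764882 w=-31.586172
1: u=-32.972180 w=31.518521
2: u=-33.639407 w=35.182778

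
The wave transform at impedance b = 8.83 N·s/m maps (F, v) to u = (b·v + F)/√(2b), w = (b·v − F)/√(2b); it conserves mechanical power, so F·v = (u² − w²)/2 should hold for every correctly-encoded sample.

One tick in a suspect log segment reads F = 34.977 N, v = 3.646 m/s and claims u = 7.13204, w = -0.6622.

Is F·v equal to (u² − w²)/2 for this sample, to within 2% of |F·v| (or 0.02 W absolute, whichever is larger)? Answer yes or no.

F·v = 34.977×3.646 = 127.5261 W.
(u² − w²)/2 = (50.8660 − 0.4385)/2 = 25.2137 W.
|Δ| = 102.3124;  2% of max(1, |F·v|) = 2.5505.

no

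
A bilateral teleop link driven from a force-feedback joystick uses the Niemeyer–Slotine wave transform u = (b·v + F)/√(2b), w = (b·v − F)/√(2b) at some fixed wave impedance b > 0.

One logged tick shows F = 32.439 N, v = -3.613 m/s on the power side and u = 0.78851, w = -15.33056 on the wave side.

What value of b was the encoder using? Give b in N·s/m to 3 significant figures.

b = 8.1 N·s/m

u + w = -14.5420;  u + w = √(2b)·v, so √(2b) = -14.5420/(-3.613) = 4.0249.
b = (√(2b))²/2 = 16.2000/2 = 8.1000.
(Check via u − w = 2F/√(2b): u − w = 16.1191, 2F/√(2b) = 16.1191.)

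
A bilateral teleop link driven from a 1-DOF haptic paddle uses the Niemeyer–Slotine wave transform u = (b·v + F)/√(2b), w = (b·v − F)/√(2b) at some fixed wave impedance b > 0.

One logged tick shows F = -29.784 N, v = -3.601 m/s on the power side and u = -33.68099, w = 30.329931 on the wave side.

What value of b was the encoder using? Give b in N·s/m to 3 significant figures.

b = 0.433 N·s/m

u + w = -3.351059;  u + w = √(2b)·v, so √(2b) = -3.351059/(-3.601) = 0.930591.
b = (√(2b))²/2 = 0.866000/2 = 0.433000.
(Check via u − w = 2F/√(2b): u − w = -64.010921, 2F/√(2b) = -64.010920.)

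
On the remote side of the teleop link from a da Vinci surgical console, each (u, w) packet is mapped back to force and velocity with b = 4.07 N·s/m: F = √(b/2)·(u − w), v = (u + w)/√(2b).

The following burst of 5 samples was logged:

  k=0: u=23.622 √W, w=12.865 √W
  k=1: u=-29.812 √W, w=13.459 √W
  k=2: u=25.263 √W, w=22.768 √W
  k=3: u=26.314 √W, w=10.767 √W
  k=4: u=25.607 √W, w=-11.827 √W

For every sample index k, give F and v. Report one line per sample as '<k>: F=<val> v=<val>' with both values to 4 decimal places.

k=0: u−w=10.7570, u+w=36.4870; √(b/2)=1.4265, √(2b)=2.8531; F=1.4265×10.757=15.3452, v=36.4870/2.8531=12.7887
k=1: u−w=-43.2710, u+w=-16.3530; √(b/2)=1.4265, √(2b)=2.8531; F=1.4265×(-43.271)=-61.7276, v=-16.3530/2.8531=-5.7317
k=2: u−w=2.4950, u+w=48.0310; √(b/2)=1.4265, √(2b)=2.8531; F=1.4265×2.495=3.5592, v=48.0310/2.8531=16.8349
k=3: u−w=15.5470, u+w=37.0810; √(b/2)=1.4265, √(2b)=2.8531; F=1.4265×15.547=22.1783, v=37.0810/2.8531=12.9969
k=4: u−w=37.4340, u+w=13.7800; √(b/2)=1.4265, √(2b)=2.8531; F=1.4265×37.434=53.4009, v=13.7800/2.8531=4.8299

0: F=15.3452 v=12.7887
1: F=-61.7276 v=-5.7317
2: F=3.5592 v=16.8349
3: F=22.1783 v=12.9969
4: F=53.4009 v=4.8299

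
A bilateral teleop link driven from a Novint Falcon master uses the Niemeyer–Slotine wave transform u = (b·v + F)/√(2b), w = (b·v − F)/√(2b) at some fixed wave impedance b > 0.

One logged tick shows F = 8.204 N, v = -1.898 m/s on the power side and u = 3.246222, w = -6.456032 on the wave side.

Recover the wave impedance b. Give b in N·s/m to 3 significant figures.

u + w = -3.209810;  u + w = √(2b)·v, so √(2b) = -3.209810/(-1.898) = 1.691154.
b = (√(2b))²/2 = 2.860001/2 = 1.430001.
(Check via u − w = 2F/√(2b): u − w = 9.702254, 2F/√(2b) = 9.702252.)

b = 1.43 N·s/m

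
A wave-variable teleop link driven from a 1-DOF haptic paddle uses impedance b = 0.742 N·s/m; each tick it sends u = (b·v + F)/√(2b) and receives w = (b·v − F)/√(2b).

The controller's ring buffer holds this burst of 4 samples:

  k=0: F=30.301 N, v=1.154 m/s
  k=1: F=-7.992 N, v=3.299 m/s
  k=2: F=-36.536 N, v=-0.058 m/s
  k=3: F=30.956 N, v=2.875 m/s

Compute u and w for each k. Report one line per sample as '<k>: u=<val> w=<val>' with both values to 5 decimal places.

0: u=25.57658 w=-24.17078
1: u=-4.55111 w=8.56994
2: u=-30.02723 w=29.95658
3: u=27.16251 w=-23.66020

k=0: b·v=0.742×1.154=0.85627; √(2b)=1.21820; u=(0.85627+30.301)/1.21820=25.57658, w=(0.85627−30.301)/1.21820=-24.17078
k=1: b·v=0.742×3.299=2.44786; √(2b)=1.21820; u=(2.44786+(-7.992))/1.21820=-4.55111, w=(2.44786−(-7.992))/1.21820=8.56994
k=2: b·v=0.742×(-0.058)=-0.04304; √(2b)=1.21820; u=(-0.04304+(-36.536))/1.21820=-30.02723, w=(-0.04304−(-36.536))/1.21820=29.95658
k=3: b·v=0.742×2.875=2.13325; √(2b)=1.21820; u=(2.13325+30.956)/1.21820=27.16251, w=(2.13325−30.956)/1.21820=-23.66020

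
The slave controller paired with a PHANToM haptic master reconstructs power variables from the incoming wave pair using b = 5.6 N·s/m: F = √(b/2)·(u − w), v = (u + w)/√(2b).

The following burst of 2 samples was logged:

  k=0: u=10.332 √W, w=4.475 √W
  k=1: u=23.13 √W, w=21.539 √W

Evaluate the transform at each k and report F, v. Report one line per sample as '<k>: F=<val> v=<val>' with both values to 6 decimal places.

k=0: u−w=5.857000, u+w=14.807000; √(b/2)=1.673320, √(2b)=3.346640; F=1.673320×5.857=9.800636, v=14.807000/3.346640=4.424438
k=1: u−w=1.591000, u+w=44.669000; √(b/2)=1.673320, √(2b)=3.346640; F=1.673320×1.591=2.662252, v=44.669000/3.346640=13.347417

0: F=9.800636 v=4.424438
1: F=2.662252 v=13.347417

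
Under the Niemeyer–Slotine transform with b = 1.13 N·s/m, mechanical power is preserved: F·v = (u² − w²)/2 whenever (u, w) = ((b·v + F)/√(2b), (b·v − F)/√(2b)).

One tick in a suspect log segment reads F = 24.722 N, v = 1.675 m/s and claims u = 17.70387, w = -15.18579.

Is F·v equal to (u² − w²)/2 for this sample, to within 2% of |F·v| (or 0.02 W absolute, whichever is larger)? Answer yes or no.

yes

F·v = 24.722×1.675 = 41.40935 W.
(u² − w²)/2 = (313.42701 − 230.60822)/2 = 41.40940 W.
|Δ| = 0.00005;  2% of max(1, |F·v|) = 0.82819.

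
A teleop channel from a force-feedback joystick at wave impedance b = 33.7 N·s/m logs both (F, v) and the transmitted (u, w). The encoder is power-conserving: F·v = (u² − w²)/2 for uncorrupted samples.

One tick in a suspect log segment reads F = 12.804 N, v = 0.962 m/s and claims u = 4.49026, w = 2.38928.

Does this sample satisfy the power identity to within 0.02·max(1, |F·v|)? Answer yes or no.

no

F·v = 12.804×0.962 = 12.31745 W.
(u² − w²)/2 = (20.16243 − 5.70866)/2 = 7.22689 W.
|Δ| = 5.09056;  2% of max(1, |F·v|) = 0.24635.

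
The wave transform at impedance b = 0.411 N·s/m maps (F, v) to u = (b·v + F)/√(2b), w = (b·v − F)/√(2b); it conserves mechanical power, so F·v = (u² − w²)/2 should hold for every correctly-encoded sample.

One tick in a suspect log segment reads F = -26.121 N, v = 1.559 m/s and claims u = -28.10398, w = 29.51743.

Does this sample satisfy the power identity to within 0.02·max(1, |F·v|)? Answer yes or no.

yes

F·v = (-26.121)×1.559 = -40.72264 W.
(u² − w²)/2 = (789.83369 − 871.27867)/2 = -40.72249 W.
|Δ| = 0.00015;  2% of max(1, |F·v|) = 0.81445.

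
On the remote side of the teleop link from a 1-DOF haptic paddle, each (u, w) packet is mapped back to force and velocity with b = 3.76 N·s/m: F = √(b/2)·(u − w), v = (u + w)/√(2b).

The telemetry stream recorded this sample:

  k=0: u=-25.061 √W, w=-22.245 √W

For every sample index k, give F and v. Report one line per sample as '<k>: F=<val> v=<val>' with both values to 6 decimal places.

k=0: u−w=-2.816000, u+w=-47.306000; √(b/2)=1.371131, √(2b)=2.742262; F=1.371131×(-2.816)=-3.861105, v=-47.306000/2.742262=-17.250723

0: F=-3.861105 v=-17.250723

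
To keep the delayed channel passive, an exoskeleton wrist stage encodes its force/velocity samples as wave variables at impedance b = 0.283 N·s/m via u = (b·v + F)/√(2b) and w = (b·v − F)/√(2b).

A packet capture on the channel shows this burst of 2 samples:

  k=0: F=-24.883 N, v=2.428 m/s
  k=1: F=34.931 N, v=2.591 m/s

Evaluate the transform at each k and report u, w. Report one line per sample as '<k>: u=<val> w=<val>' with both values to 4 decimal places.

0: u=-32.1613 w=33.9879
1: u=47.4051 w=-45.4558

k=0: b·v=0.283×2.428=0.6871; √(2b)=0.7523; u=(0.6871+(-24.883))/0.7523=-32.1613, w=(0.6871−(-24.883))/0.7523=33.9879
k=1: b·v=0.283×2.591=0.7333; √(2b)=0.7523; u=(0.7333+34.931)/0.7523=47.4051, w=(0.7333−34.931)/0.7523=-45.4558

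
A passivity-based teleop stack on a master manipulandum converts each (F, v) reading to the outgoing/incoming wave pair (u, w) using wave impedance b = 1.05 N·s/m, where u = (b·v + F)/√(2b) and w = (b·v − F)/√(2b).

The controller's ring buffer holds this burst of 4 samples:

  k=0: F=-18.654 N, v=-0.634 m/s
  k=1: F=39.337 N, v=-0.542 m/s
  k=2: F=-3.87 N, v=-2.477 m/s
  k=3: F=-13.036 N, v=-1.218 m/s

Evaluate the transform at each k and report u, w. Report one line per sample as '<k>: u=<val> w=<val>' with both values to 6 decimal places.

0: u=-13.331860 w=12.413106
1: u=26.752393 w=-27.537825
2: u=-4.465311 w=0.875797
3: u=-9.878219 w=8.113170

k=0: b·v=1.05×(-0.634)=-0.665700; √(2b)=1.449138; u=(-0.665700+(-18.654))/1.449138=-13.331860, w=(-0.665700−(-18.654))/1.449138=12.413106
k=1: b·v=1.05×(-0.542)=-0.569100; √(2b)=1.449138; u=(-0.569100+39.337)/1.449138=26.752393, w=(-0.569100−39.337)/1.449138=-27.537825
k=2: b·v=1.05×(-2.477)=-2.600850; √(2b)=1.449138; u=(-2.600850+(-3.87))/1.449138=-4.465311, w=(-2.600850−(-3.87))/1.449138=0.875797
k=3: b·v=1.05×(-1.218)=-1.278900; √(2b)=1.449138; u=(-1.278900+(-13.036))/1.449138=-9.878219, w=(-1.278900−(-13.036))/1.449138=8.113170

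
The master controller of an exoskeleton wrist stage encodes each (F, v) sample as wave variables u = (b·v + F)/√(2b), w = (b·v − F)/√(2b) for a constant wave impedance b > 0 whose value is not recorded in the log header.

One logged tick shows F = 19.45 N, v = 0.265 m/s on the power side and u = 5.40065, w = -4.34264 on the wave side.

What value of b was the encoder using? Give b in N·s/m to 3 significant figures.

u + w = 1.0580;  u + w = √(2b)·v, so √(2b) = 1.0580/0.265 = 3.9925.
b = (√(2b))²/2 = 15.9400/2 = 7.9700.
(Check via u − w = 2F/√(2b): u − w = 9.7433, 2F/√(2b) = 9.7433.)

b = 7.97 N·s/m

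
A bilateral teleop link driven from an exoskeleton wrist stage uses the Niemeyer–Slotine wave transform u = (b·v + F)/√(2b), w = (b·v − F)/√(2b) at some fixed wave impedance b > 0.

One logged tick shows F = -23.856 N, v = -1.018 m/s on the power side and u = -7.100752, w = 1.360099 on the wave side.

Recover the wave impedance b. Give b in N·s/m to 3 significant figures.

u + w = -5.740653;  u + w = √(2b)·v, so √(2b) = -5.740653/(-1.018) = 5.639148.
b = (√(2b))²/2 = 31.799994/2 = 15.899997.
(Check via u − w = 2F/√(2b): u − w = -8.460851, 2F/√(2b) = -8.460852.)

b = 15.9 N·s/m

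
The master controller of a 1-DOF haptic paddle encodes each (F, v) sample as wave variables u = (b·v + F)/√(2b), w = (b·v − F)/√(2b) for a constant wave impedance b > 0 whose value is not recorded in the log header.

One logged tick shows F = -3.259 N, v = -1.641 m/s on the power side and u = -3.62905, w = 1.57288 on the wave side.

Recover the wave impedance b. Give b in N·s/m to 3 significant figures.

u + w = -2.05617;  u + w = √(2b)·v, so √(2b) = -2.05617/(-1.641) = 1.25300.
b = (√(2b))²/2 = 1.57000/2 = 0.78500.
(Check via u − w = 2F/√(2b): u − w = -5.20193, 2F/√(2b) = -5.20192.)

b = 0.785 N·s/m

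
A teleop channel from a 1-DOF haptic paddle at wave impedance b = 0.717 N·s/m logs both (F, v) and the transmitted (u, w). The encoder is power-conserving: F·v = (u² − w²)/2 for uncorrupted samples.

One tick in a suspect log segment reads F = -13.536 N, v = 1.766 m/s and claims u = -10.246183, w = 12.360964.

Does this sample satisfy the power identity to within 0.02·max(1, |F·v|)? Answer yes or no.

yes

F·v = (-13.536)×1.766 = -23.904576 W.
(u² − w²)/2 = (104.984266 − 152.793431)/2 = -23.904582 W.
|Δ| = 0.000006;  2% of max(1, |F·v|) = 0.478092.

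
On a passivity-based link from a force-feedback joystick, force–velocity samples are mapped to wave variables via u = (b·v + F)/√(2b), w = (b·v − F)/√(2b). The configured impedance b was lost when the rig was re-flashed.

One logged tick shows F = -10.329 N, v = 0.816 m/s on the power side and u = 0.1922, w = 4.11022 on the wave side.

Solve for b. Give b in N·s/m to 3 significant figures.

b = 13.9 N·s/m

u + w = 4.3024;  u + w = √(2b)·v, so √(2b) = 4.3024/0.816 = 5.2726.
b = (√(2b))²/2 = 27.8000/2 = 13.9000.
(Check via u − w = 2F/√(2b): u − w = -3.9180, 2F/√(2b) = -3.9180.)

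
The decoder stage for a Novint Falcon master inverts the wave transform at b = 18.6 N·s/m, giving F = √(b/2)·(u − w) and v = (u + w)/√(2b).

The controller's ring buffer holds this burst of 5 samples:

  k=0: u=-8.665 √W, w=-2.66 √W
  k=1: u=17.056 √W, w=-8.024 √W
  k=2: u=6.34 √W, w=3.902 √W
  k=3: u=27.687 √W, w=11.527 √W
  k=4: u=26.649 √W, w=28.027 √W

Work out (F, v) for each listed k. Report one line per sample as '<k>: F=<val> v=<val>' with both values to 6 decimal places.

0: F=-18.312789 v=-1.856807
1: F=76.483721 v=1.480855
2: F=7.434901 v=1.679242
3: F=49.281377 v=6.429389
4: F=-4.202335 v=8.964483

k=0: u−w=-6.005000, u+w=-11.325000; √(b/2)=3.049590, √(2b)=6.099180; F=3.049590×(-6.005)=-18.312789, v=-11.325000/6.099180=-1.856807
k=1: u−w=25.080000, u+w=9.032000; √(b/2)=3.049590, √(2b)=6.099180; F=3.049590×25.08=76.483721, v=9.032000/6.099180=1.480855
k=2: u−w=2.438000, u+w=10.242000; √(b/2)=3.049590, √(2b)=6.099180; F=3.049590×2.438=7.434901, v=10.242000/6.099180=1.679242
k=3: u−w=16.160000, u+w=39.214000; √(b/2)=3.049590, √(2b)=6.099180; F=3.049590×16.16=49.281377, v=39.214000/6.099180=6.429389
k=4: u−w=-1.378000, u+w=54.676000; √(b/2)=3.049590, √(2b)=6.099180; F=3.049590×(-1.378)=-4.202335, v=54.676000/6.099180=8.964483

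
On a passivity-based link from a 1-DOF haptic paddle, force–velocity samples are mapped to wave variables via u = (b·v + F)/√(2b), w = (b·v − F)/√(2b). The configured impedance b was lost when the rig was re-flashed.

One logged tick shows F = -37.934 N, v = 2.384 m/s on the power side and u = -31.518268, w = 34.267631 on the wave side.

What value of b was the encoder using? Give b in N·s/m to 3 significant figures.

b = 0.665 N·s/m

u + w = 2.749363;  u + w = √(2b)·v, so √(2b) = 2.749363/2.384 = 1.153256.
b = (√(2b))²/2 = 1.330000/2 = 0.665000.
(Check via u − w = 2F/√(2b): u − w = -65.785899, 2F/√(2b) = -65.785897.)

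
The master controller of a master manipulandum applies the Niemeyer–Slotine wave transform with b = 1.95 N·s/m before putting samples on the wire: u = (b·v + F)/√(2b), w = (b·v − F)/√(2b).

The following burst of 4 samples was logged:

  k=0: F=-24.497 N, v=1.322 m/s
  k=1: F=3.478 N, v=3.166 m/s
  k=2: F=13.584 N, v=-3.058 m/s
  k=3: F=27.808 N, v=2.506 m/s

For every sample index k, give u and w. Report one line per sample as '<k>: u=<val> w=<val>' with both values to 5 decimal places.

0: u=-11.09917 w=13.70991
1: u=4.88733 w=1.36502
2: u=3.85899 w=-9.89806
3: u=16.55560 w=-11.60665

k=0: b·v=1.95×1.322=2.57790; √(2b)=1.97484; u=(2.57790+(-24.497))/1.97484=-11.09917, w=(2.57790−(-24.497))/1.97484=13.70991
k=1: b·v=1.95×3.166=6.17370; √(2b)=1.97484; u=(6.17370+3.478)/1.97484=4.88733, w=(6.17370−3.478)/1.97484=1.36502
k=2: b·v=1.95×(-3.058)=-5.96310; √(2b)=1.97484; u=(-5.96310+13.584)/1.97484=3.85899, w=(-5.96310−13.584)/1.97484=-9.89806
k=3: b·v=1.95×2.506=4.88670; √(2b)=1.97484; u=(4.88670+27.808)/1.97484=16.55560, w=(4.88670−27.808)/1.97484=-11.60665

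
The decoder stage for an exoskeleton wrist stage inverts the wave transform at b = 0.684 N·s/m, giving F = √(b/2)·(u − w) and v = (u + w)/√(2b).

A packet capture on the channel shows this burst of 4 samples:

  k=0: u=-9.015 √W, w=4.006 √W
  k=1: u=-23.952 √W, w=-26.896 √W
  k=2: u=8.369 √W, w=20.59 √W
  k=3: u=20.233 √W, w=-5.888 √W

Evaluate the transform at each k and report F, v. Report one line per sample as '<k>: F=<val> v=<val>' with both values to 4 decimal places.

0: F=-7.6148 v=-4.2826
1: F=1.7217 v=-43.4741
2: F=-7.1469 v=24.7594
3: F=15.2758 v=12.2647

k=0: u−w=-13.0210, u+w=-5.0090; √(b/2)=0.5848, √(2b)=1.1696; F=0.5848×(-13.021)=-7.6148, v=-5.0090/1.1696=-4.2826
k=1: u−w=2.9440, u+w=-50.8480; √(b/2)=0.5848, √(2b)=1.1696; F=0.5848×2.944=1.7217, v=-50.8480/1.1696=-43.4741
k=2: u−w=-12.2210, u+w=28.9590; √(b/2)=0.5848, √(2b)=1.1696; F=0.5848×(-12.221)=-7.1469, v=28.9590/1.1696=24.7594
k=3: u−w=26.1210, u+w=14.3450; √(b/2)=0.5848, √(2b)=1.1696; F=0.5848×26.121=15.2758, v=14.3450/1.1696=12.2647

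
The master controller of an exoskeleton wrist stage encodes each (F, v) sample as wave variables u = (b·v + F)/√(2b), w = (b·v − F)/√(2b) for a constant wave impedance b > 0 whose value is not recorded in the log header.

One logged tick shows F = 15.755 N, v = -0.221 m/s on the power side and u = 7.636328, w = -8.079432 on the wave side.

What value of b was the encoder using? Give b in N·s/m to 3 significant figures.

b = 2.01 N·s/m

u + w = -0.443104;  u + w = √(2b)·v, so √(2b) = -0.443104/(-0.221) = 2.004995.
b = (√(2b))²/2 = 4.020007/2 = 2.010003.
(Check via u − w = 2F/√(2b): u − w = 15.715760, 2F/√(2b) = 15.715746.)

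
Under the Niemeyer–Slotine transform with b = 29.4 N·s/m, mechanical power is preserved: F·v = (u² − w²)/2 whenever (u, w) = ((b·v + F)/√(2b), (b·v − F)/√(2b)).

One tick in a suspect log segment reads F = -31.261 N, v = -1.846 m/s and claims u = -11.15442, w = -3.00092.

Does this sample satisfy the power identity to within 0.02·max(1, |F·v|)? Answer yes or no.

yes

F·v = (-31.261)×(-1.846) = 57.70781 W.
(u² − w²)/2 = (124.42109 − 9.00552)/2 = 57.70778 W.
|Δ| = 0.00002;  2% of max(1, |F·v|) = 1.15416.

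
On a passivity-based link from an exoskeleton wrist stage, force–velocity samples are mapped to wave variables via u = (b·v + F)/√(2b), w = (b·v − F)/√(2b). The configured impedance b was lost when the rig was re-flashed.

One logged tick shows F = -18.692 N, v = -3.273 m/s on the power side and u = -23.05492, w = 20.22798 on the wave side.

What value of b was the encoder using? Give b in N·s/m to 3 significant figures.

u + w = -2.8269;  u + w = √(2b)·v, so √(2b) = -2.8269/(-3.273) = 0.8637.
b = (√(2b))²/2 = 0.7460/2 = 0.3730.
(Check via u − w = 2F/√(2b): u − w = -43.2829, 2F/√(2b) = -43.2828.)

b = 0.373 N·s/m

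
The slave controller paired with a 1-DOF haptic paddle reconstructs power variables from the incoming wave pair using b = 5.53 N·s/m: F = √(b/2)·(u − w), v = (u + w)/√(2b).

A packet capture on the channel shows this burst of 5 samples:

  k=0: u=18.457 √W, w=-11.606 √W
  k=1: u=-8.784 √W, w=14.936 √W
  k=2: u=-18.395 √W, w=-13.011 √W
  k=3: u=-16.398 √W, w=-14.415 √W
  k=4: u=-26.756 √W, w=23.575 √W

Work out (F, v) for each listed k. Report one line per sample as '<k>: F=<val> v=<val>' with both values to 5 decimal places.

0: F=49.98963 v=2.06004
1: F=-39.44230 v=1.84986
2: F=-8.95267 v=-9.44355
3: F=-3.29739 v=-9.26523
4: F=-83.69184 v=-0.95650

k=0: u−w=30.06300, u+w=6.85100; √(b/2)=1.66283, √(2b)=3.32566; F=1.66283×30.063=49.98963, v=6.85100/3.32566=2.06004
k=1: u−w=-23.72000, u+w=6.15200; √(b/2)=1.66283, √(2b)=3.32566; F=1.66283×(-23.72)=-39.44230, v=6.15200/3.32566=1.84986
k=2: u−w=-5.38400, u+w=-31.40600; √(b/2)=1.66283, √(2b)=3.32566; F=1.66283×(-5.384)=-8.95267, v=-31.40600/3.32566=-9.44355
k=3: u−w=-1.98300, u+w=-30.81300; √(b/2)=1.66283, √(2b)=3.32566; F=1.66283×(-1.983)=-3.29739, v=-30.81300/3.32566=-9.26523
k=4: u−w=-50.33100, u+w=-3.18100; √(b/2)=1.66283, √(2b)=3.32566; F=1.66283×(-50.331)=-83.69184, v=-3.18100/3.32566=-0.95650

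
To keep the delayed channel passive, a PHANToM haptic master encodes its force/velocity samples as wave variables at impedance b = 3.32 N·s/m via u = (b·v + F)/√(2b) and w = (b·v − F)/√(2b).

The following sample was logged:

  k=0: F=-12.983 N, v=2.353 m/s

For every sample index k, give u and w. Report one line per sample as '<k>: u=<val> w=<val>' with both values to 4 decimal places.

k=0: b·v=3.32×2.353=7.8120; √(2b)=2.5768; u=(7.8120+(-12.983))/2.5768=-2.0068, w=(7.8120−(-12.983))/2.5768=8.0700

0: u=-2.0068 w=8.0700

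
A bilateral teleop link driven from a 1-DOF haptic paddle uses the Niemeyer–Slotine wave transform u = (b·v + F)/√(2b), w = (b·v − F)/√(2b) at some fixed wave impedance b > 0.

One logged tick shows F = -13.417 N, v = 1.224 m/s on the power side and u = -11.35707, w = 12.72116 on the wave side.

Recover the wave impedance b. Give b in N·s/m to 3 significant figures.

b = 0.621 N·s/m

u + w = 1.36409;  u + w = √(2b)·v, so √(2b) = 1.36409/1.224 = 1.11445.
b = (√(2b))²/2 = 1.24200/2 = 0.62100.
(Check via u − w = 2F/√(2b): u − w = -24.07823, 2F/√(2b) = -24.07819.)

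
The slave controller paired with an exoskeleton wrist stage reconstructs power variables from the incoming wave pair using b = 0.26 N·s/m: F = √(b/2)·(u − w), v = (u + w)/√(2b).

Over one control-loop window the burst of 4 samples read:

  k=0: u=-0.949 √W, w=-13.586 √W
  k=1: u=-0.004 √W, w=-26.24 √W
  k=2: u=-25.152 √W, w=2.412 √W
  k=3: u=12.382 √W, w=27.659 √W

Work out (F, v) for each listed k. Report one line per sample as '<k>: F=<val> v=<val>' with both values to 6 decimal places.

k=0: u−w=12.637000, u+w=-14.535000; √(b/2)=0.360555, √(2b)=0.721110; F=0.360555×12.637=4.556335, v=-14.535000/0.721110=-20.156418
k=1: u−w=26.236000, u+w=-26.244000; √(b/2)=0.360555, √(2b)=0.721110; F=0.360555×26.236=9.459524, v=-26.244000/0.721110=-36.393880
k=2: u−w=-27.564000, u+w=-22.740000; √(b/2)=0.360555, √(2b)=0.721110; F=0.360555×(-27.564)=-9.938342, v=-22.740000/0.721110=-31.534706
k=3: u−w=-15.277000, u+w=40.041000; √(b/2)=0.360555, √(2b)=0.721110; F=0.360555×(-15.277)=-5.508201, v=40.041000/0.721110=55.526876

0: F=4.556335 v=-20.156418
1: F=9.459524 v=-36.393880
2: F=-9.938342 v=-31.534706
3: F=-5.508201 v=55.526876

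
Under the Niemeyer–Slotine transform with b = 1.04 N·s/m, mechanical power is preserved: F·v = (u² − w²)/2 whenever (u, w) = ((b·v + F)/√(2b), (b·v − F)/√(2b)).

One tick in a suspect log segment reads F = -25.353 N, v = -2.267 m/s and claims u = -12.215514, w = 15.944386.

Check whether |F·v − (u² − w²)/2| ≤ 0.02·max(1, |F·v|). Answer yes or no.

F·v = (-25.353)×(-2.267) = 57.475251 W.
(u² − w²)/2 = (149.218782 − 254.223445)/2 = -52.502331 W.
|Δ| = 109.977582;  2% of max(1, |F·v|) = 1.149505.

no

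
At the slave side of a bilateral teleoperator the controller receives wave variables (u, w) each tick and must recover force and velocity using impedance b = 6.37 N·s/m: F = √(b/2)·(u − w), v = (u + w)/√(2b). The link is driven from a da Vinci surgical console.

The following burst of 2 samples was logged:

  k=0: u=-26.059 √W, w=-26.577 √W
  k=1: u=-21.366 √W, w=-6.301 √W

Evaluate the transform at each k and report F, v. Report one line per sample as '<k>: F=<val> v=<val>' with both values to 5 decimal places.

0: F=0.92445 v=-14.74681
1: F=-26.88586 v=-7.75135

k=0: u−w=0.51800, u+w=-52.63600; √(b/2)=1.78466, √(2b)=3.56931; F=1.78466×0.518=0.92445, v=-52.63600/3.56931=-14.74681
k=1: u−w=-15.06500, u+w=-27.66700; √(b/2)=1.78466, √(2b)=3.56931; F=1.78466×(-15.065)=-26.88586, v=-27.66700/3.56931=-7.75135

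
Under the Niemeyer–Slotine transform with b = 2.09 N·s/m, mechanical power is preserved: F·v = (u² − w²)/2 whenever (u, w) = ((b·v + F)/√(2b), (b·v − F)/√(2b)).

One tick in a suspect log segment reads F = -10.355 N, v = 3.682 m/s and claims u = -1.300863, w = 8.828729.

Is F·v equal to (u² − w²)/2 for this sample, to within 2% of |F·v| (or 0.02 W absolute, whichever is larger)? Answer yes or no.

F·v = (-10.355)×3.682 = -38.127110 W.
(u² − w²)/2 = (1.692245 − 77.946456)/2 = -38.127106 W.
|Δ| = 0.000004;  2% of max(1, |F·v|) = 0.762542.

yes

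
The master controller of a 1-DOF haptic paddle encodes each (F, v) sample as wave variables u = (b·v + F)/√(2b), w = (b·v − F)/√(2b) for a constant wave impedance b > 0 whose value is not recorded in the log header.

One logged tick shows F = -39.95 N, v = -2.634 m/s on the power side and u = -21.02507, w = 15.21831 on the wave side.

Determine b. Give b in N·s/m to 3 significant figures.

u + w = -5.80676;  u + w = √(2b)·v, so √(2b) = -5.80676/(-2.634) = 2.20454.
b = (√(2b))²/2 = 4.86000/2 = 2.43000.
(Check via u − w = 2F/√(2b): u − w = -36.24338, 2F/√(2b) = -36.24338.)

b = 2.43 N·s/m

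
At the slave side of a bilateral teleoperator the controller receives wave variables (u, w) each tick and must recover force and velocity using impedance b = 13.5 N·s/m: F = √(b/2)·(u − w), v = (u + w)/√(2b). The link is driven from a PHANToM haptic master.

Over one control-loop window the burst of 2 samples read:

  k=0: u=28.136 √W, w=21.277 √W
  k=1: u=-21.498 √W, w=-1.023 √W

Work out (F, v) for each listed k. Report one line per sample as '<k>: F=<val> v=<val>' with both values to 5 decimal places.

0: F=17.82020 v=9.50954
1: F=-53.19561 v=-4.33417

k=0: u−w=6.85900, u+w=49.41300; √(b/2)=2.59808, √(2b)=5.19615; F=2.59808×6.859=17.82020, v=49.41300/5.19615=9.50954
k=1: u−w=-20.47500, u+w=-22.52100; √(b/2)=2.59808, √(2b)=5.19615; F=2.59808×(-20.475)=-53.19561, v=-22.52100/5.19615=-4.33417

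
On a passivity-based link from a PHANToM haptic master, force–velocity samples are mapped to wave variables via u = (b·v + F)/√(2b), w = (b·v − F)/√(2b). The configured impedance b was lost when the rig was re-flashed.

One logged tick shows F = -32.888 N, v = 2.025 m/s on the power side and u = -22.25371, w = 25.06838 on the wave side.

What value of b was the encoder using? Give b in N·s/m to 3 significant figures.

u + w = 2.81467;  u + w = √(2b)·v, so √(2b) = 2.81467/2.025 = 1.38996.
b = (√(2b))²/2 = 1.93199/2 = 0.96600.
(Check via u − w = 2F/√(2b): u − w = -47.32209, 2F/√(2b) = -47.32221.)

b = 0.966 N·s/m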